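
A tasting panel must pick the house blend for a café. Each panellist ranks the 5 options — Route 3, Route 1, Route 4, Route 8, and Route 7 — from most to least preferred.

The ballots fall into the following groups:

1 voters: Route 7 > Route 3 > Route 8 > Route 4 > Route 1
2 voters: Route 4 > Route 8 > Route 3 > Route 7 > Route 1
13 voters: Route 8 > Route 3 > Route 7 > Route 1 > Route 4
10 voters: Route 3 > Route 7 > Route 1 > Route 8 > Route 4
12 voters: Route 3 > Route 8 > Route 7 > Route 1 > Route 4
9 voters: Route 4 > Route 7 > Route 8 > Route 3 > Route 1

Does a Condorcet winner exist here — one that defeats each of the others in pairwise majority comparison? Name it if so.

Head-to-head results (47 voters total):
Route 3 vs Route 1: Route 3 wins 47–0.
Route 3 vs Route 4: Route 3 wins 36–11.
Route 3 vs Route 8: Route 8 wins 24–23.
Route 3 vs Route 7: Route 3 wins 37–10.
Route 1 vs Route 4: Route 1 wins 35–12.
Route 1 vs Route 8: Route 8 wins 37–10.
Route 1 vs Route 7: Route 7 wins 47–0.
Route 4 vs Route 8: Route 8 wins 36–11.
Route 4 vs Route 7: Route 7 wins 36–11.
Route 8 vs Route 7: Route 8 wins 27–20.
Route 8 beats each rival — Route 3 (24–23), Route 1 (37–10), Route 4 (36–11), Route 7 (27–20) — so Route 8 is the Condorcet winner.

Route 8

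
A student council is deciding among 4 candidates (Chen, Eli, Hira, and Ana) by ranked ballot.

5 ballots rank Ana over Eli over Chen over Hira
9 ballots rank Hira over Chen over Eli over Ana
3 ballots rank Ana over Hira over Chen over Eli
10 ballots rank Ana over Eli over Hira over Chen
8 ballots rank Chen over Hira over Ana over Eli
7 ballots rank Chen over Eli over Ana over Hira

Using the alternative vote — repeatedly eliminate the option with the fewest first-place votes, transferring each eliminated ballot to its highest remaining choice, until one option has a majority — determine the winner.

Round 1: Ana 18, Chen 15, Hira 9, Eli 0. Eli has the fewest and is eliminated.
Round 2: Ana 18, Chen 15, Hira 9. Hira has the fewest and is eliminated.
Round 3: Chen 24, Ana 18. Chen has a majority.

Chen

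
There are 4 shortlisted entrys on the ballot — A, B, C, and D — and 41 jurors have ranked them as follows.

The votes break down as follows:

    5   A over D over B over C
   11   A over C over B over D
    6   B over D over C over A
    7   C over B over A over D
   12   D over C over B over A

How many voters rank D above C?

Ballots ranking D above C: 5+6+12 = 23.
Ballots ranking C above D: 11+7 = 18.
So 23 of 41 voters prefer D to C.

23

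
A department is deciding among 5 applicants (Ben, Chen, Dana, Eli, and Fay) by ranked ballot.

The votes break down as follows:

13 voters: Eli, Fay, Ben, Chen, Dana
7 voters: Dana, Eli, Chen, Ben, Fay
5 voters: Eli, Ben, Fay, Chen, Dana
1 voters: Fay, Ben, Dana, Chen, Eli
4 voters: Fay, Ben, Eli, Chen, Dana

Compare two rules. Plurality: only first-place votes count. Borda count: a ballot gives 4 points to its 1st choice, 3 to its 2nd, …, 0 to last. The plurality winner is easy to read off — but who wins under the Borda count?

Eli

Plurality first-place counts: Ben 0, Chen 0, Dana 7, Eli 18, Fay 5 → Eli.
Borda totals: Ben 63, Chen 37, Dana 30, Eli 101, Fay 69 → Eli.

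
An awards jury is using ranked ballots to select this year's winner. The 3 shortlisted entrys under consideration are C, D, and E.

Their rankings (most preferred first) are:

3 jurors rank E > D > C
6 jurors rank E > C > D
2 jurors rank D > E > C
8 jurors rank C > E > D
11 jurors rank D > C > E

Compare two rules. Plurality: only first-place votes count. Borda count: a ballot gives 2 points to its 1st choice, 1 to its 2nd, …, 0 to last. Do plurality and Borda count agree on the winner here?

Plurality first-place counts: C 8, D 13, E 9 → D.
Borda totals: C 33, D 29, E 28 → C.
The two rules disagree: plurality picks D, Borda picks C.

No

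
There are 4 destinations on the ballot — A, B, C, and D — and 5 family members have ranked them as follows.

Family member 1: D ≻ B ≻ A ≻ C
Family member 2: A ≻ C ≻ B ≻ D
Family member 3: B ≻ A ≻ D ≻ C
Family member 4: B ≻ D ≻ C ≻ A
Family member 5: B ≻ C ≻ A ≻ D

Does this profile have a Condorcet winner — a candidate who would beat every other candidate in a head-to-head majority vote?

Head-to-head results (5 voters total):
A vs B: B wins 4–1.
A vs C: A wins 3–2.
A vs D: A wins 3–2.
B vs C: B wins 4–1.
B vs D: B wins 4–1.
C vs D: D wins 3–2.
B beats each rival — A (4–1), C (4–1), D (4–1) — so B is the Condorcet winner.

Yes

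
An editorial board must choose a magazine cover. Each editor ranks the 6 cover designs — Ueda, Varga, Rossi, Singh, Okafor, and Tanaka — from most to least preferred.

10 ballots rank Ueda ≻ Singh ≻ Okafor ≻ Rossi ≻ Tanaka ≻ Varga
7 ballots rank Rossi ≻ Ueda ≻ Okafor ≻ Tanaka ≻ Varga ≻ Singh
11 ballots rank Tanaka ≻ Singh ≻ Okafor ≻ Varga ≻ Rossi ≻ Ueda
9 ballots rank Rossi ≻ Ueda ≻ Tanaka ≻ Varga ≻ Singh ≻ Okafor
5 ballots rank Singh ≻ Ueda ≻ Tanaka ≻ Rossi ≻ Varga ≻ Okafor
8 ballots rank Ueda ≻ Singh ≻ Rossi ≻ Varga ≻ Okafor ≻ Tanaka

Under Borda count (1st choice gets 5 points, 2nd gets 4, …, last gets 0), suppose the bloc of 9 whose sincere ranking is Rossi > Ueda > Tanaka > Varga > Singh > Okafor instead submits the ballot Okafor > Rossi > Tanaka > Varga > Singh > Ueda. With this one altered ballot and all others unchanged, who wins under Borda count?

Singh

Borda totals with the altered ballot: Ueda 138, Varga 68, Rossi 136, Singh 150, Okafor 137, Tanaka 121.
The switch changes the winner from Ueda to Singh.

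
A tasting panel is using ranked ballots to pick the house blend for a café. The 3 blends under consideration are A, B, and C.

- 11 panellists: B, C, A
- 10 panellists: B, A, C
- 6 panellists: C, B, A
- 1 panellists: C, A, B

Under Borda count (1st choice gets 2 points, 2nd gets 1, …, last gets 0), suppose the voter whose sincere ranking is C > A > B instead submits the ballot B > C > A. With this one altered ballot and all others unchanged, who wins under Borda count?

Borda totals with the altered ballot: A 10, B 50, C 24.
The winner is unchanged: still B.

B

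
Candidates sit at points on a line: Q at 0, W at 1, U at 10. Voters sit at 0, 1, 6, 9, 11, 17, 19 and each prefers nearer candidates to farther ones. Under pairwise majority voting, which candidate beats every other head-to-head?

With single-peaked preferences on a line, the Condorcet winner is the candidate closest to the median voter.
The median voter (position 9) is closest to U at 10.
Check: U vs Q — voters closer to U: 5 of 7.

U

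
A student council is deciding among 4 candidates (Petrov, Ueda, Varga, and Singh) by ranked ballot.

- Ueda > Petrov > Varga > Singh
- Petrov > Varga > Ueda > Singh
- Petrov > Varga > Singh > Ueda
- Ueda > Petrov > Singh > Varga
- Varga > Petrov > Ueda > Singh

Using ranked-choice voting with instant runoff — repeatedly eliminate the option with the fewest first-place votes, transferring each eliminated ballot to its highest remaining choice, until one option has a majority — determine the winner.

Petrov

Round 1: Petrov 2, Ueda 2, Varga 1, Singh 0. Singh has the fewest and is eliminated.
Round 2: Petrov 2, Ueda 2, Varga 1. Varga has the fewest and is eliminated.
Round 3: Petrov 3, Ueda 2. Petrov has a majority.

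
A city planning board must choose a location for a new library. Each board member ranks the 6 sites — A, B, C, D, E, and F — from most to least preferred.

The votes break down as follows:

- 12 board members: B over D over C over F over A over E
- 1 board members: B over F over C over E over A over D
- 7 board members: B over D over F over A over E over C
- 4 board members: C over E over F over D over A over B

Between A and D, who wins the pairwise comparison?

Ballots ranking A above D: 1.
Ballots ranking D above A: 12+7+4 = 23.
D wins the head-to-head, 23–1.

D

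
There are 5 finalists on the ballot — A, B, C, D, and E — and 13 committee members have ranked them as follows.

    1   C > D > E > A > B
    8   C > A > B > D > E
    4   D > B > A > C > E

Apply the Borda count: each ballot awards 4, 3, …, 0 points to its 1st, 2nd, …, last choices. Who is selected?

C

Borda scores:
  A: 1 + 8·3 + 4·2 = 33
  B: 0 + 8·2 + 4·3 = 28
  C: 4 + 8·4 + 4·1 = 40
  D: 3 + 8·1 + 4·4 = 27
  E: 2 + 8·0 + 4·0 = 2
C has the highest total.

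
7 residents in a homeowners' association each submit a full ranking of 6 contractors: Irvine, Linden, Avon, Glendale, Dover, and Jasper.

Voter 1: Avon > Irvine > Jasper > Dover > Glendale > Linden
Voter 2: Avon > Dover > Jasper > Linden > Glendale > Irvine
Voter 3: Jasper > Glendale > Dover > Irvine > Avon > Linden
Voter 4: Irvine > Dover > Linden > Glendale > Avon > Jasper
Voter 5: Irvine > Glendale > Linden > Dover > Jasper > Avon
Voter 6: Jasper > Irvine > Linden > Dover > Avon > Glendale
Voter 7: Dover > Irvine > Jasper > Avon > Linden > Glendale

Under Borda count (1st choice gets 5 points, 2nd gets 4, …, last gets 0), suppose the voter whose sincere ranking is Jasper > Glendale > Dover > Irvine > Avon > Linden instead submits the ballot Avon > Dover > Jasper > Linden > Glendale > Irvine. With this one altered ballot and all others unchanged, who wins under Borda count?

Dover

Borda totals with the altered ballot: Irvine 22, Linden 14, Avon 19, Glendale 9, Dover 23, Jasper 18.
The switch changes the winner from Irvine to Dover.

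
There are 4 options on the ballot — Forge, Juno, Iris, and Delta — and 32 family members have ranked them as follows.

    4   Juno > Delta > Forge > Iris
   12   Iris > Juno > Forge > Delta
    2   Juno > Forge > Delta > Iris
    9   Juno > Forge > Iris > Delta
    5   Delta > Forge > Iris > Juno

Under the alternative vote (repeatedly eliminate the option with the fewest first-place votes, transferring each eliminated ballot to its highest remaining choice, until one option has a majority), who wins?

Iris

Round 1: Juno 15, Iris 12, Delta 5, Forge 0. Forge has the fewest and is eliminated.
Round 2: Juno 15, Iris 12, Delta 5. Delta has the fewest and is eliminated.
Round 3: Iris 17, Juno 15. Iris has a majority.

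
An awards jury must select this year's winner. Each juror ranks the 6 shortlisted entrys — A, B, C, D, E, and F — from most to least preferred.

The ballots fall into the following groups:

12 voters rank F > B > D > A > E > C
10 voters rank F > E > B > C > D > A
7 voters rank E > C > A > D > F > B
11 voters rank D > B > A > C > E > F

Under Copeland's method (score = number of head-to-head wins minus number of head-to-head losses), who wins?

F

Pairwise results:
  A vs B: B wins 33–7.
  A vs C: A wins 23–17.
  A vs D: D wins 33–7.
  A vs E: A wins 23–17.
  A vs F: F wins 22–18.
  B vs C: B wins 33–7.
  B vs D: B wins 22–18.
  B vs E: B wins 23–17.
  B vs F: F wins 29–11.
  C vs D: D wins 23–17.
  C vs E: E wins 29–11.
  C vs F: F wins 22–18.
  D vs E: D wins 23–17.
  D vs F: F wins 22–18.
  E vs F: F wins 22–18.
Copeland scores (wins − losses):
  A: 2 − 3 = -1
  B: 4 − 1 = 3
  C: 0 − 5 = -5
  D: 3 − 2 = 1
  E: 1 − 4 = -3
  F: 5 − 0 = 5
F has the best Copeland score.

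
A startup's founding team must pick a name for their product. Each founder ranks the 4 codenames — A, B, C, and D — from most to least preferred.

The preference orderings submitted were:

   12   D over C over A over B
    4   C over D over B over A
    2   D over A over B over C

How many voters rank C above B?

16

Ballots ranking C above B: 12+4 = 16.
Ballots ranking B above C: 2.
So 16 of 18 voters prefer C to B.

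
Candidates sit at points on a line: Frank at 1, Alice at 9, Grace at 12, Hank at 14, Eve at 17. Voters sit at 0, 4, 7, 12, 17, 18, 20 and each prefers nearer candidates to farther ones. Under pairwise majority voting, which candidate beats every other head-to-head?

Grace

With single-peaked preferences on a line, the Condorcet winner is the candidate closest to the median voter.
The median voter (position 12) is closest to Grace at 12.
Check: Grace vs Frank — voters closer to Grace: 5 of 7.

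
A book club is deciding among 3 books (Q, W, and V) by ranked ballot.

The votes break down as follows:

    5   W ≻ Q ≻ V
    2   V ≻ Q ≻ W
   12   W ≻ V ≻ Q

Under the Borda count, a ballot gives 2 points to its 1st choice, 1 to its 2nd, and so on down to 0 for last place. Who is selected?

W

Borda scores:
  Q: 5·1 + 2·1 + 12·0 = 7
  W: 5·2 + 2·0 + 12·2 = 34
  V: 5·0 + 2·2 + 12·1 = 16
W has the highest total.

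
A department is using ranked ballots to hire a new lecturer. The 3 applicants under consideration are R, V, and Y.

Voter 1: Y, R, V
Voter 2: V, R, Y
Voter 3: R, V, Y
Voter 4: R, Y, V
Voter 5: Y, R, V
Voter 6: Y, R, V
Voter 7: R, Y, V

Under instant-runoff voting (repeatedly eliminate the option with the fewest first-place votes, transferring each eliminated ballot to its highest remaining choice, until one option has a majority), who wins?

R

Round 1: R 3, Y 3, V 1. V has the fewest and is eliminated.
Round 2: R 4, Y 3. R has a majority.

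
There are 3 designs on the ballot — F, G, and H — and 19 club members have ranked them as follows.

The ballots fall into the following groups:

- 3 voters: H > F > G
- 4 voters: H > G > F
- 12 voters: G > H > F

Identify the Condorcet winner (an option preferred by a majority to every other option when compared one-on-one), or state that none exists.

G

Head-to-head results (19 voters total):
F vs G: G wins 16–3.
F vs H: H wins 19–0.
G vs H: G wins 12–7.
G beats each rival — F (16–3), H (12–7) — so G is the Condorcet winner.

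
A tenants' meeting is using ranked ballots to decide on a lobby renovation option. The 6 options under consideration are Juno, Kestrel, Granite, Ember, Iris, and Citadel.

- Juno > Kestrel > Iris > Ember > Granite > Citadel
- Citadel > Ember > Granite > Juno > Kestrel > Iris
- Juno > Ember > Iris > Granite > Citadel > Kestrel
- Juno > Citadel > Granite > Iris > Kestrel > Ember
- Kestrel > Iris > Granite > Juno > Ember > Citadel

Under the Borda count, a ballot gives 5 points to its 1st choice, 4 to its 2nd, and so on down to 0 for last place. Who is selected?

Juno

Borda scores:
  Juno: 5 + 2 + 5 + 5 + 2 = 19
  Kestrel: 4 + 1 + 0 + 1 + 5 = 11
  Granite: 1 + 3 + 2 + 3 + 3 = 12
  Ember: 2 + 4 + 4 + 0 + 1 = 11
  Iris: 3 + 0 + 3 + 2 + 4 = 12
  Citadel: 0 + 5 + 1 + 4 + 0 = 10
Juno has the highest total.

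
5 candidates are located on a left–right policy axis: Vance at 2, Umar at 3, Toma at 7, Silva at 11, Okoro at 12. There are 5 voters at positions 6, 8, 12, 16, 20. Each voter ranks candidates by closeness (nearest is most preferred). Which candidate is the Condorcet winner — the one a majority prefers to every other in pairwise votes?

With single-peaked preferences on a line, the Condorcet winner is the candidate closest to the median voter.
The median voter (position 12) is closest to Okoro at 12.
Check: Okoro vs Silva — voters closer to Okoro: 3 of 5.

Okoro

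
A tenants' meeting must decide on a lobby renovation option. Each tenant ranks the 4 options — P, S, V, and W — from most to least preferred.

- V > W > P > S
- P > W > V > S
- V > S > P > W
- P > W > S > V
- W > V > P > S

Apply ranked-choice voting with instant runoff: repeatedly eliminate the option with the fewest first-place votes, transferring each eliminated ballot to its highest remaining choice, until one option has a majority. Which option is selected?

V

Round 1: P 2, V 2, W 1, S 0. S has the fewest and is eliminated.
Round 2: P 2, V 2, W 1. W has the fewest and is eliminated.
Round 3: V 3, P 2. V has a majority.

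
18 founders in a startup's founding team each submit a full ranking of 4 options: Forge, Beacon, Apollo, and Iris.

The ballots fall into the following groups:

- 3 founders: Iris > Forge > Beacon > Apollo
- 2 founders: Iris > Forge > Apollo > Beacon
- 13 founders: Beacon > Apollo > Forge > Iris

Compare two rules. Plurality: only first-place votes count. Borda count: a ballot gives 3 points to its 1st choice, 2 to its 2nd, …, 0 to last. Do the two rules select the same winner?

Plurality first-place counts: Forge 0, Beacon 13, Apollo 0, Iris 5 → Beacon.
Borda totals: Forge 23, Beacon 42, Apollo 28, Iris 15 → Beacon.
The two rules agree on Beacon.

Yes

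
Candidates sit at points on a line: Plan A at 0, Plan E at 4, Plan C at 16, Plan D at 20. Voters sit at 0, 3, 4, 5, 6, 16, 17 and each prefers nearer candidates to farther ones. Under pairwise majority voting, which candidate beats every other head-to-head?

With single-peaked preferences on a line, the Condorcet winner is the candidate closest to the median voter.
The median voter (position 5) is closest to Plan E at 4.
Check: Plan E vs Plan D — voters closer to Plan E: 5 of 7.

Plan E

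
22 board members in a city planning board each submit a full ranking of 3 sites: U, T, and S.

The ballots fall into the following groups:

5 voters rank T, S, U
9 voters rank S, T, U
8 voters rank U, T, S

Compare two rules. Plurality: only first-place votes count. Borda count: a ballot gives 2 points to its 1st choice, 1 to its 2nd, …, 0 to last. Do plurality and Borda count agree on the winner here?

Plurality first-place counts: U 8, T 5, S 9 → S.
Borda totals: U 16, T 27, S 23 → T.
The two rules disagree: plurality picks S, Borda picks T.

No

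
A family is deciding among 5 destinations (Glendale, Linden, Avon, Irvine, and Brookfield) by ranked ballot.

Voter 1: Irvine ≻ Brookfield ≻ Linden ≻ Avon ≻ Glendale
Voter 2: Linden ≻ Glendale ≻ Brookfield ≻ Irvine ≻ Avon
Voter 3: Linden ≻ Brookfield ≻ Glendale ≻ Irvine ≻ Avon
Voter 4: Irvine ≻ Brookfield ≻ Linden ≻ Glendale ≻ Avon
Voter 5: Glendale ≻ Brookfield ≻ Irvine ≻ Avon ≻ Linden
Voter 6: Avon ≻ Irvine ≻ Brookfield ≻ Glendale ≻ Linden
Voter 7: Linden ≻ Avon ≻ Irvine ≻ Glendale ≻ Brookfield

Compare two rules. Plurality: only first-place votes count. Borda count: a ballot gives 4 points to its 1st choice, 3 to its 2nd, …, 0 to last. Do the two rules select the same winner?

No

Plurality first-place counts: Glendale 1, Linden 3, Avon 1, Irvine 2, Brookfield 0 → Linden.
Borda totals: Glendale 12, Linden 16, Avon 9, Irvine 17, Brookfield 16 → Irvine.
The two rules disagree: plurality picks Linden, Borda picks Irvine.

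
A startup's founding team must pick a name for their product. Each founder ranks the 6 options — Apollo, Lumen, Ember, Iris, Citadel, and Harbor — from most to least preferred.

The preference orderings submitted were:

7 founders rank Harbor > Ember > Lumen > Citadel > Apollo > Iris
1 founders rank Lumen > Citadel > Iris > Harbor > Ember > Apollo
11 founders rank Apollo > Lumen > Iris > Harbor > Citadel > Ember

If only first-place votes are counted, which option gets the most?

First-place vote totals:
  Apollo: 11
  Lumen: 1
  Ember: 0
  Iris: 0
  Citadel: 0
  Harbor: 7
Apollo has the most first-place votes.

Apollo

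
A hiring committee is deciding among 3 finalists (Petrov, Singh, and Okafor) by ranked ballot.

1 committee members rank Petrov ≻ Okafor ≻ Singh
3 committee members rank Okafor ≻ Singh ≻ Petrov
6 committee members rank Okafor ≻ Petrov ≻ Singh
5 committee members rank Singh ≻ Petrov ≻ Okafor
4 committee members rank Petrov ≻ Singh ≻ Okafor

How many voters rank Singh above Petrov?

Ballots ranking Singh above Petrov: 3+5 = 8.
Ballots ranking Petrov above Singh: 1+6+4 = 11.
So 8 of 19 voters prefer Singh to Petrov.

8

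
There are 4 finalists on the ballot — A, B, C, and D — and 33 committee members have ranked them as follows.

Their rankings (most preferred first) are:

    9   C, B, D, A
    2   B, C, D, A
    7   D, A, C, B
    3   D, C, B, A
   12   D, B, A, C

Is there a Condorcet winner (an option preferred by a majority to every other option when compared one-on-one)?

Head-to-head results (33 voters total):
A vs B: B wins 26–7.
A vs C: A wins 19–14.
A vs D: D wins 33–0.
B vs C: C wins 19–14.
B vs D: D wins 22–11.
C vs D: D wins 22–11.
D beats each rival — A (33–0), B (22–11), C (22–11) — so D is the Condorcet winner.

Yes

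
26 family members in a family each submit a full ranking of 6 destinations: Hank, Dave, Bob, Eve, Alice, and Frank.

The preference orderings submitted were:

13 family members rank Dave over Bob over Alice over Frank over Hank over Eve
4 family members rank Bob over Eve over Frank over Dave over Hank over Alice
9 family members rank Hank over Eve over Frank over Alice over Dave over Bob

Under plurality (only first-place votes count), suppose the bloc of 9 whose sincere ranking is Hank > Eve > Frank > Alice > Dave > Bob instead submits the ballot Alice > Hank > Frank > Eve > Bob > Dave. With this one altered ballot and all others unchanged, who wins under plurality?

Dave

First-place totals with the altered ballot: Hank 0, Dave 13, Bob 4, Eve 0, Alice 9, Frank 0.
The winner is unchanged: still Dave.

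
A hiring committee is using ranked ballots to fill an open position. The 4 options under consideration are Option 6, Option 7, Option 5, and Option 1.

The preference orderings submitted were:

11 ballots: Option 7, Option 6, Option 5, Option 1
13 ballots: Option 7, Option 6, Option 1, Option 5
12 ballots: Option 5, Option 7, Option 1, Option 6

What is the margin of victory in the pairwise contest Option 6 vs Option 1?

Ballots ranking Option 6 above Option 1: 11+13 = 24.
Ballots ranking Option 1 above Option 6: 12.
Option 6 wins 24–12, a margin of 12.

12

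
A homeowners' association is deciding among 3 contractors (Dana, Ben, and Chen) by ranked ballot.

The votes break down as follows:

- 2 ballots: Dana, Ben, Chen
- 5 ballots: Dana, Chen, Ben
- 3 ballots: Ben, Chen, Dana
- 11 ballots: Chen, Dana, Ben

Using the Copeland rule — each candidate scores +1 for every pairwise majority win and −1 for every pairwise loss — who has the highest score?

Chen

Pairwise results:
  Dana vs Ben: Dana wins 18–3.
  Dana vs Chen: Chen wins 14–7.
  Ben vs Chen: Chen wins 16–5.
Copeland scores (wins − losses):
  Dana: 1 − 1 = 0
  Ben: 0 − 2 = -2
  Chen: 2 − 0 = 2
Chen has the best Copeland score.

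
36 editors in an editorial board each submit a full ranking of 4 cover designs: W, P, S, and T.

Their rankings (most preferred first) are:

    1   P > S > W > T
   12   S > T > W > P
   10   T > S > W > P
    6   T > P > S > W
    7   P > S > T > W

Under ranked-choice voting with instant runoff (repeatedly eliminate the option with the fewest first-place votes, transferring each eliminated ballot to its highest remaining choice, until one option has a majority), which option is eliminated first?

W

Round 1: T 16, S 12, P 8, W 0. W has the fewest and is eliminated.
Round 2: T 16, S 12, P 8. P has the fewest and is eliminated.
Round 3: S 20, T 16. S has a majority.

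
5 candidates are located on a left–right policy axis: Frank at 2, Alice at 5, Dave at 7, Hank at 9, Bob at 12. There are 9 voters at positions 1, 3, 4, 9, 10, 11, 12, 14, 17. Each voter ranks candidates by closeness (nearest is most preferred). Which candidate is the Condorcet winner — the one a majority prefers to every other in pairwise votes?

With single-peaked preferences on a line, the Condorcet winner is the candidate closest to the median voter.
The median voter (position 10) is closest to Hank at 9.
Check: Hank vs Frank — voters closer to Hank: 6 of 9.

Hank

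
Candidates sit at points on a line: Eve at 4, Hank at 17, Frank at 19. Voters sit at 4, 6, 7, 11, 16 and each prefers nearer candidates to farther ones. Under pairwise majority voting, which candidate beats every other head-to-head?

Eve

With single-peaked preferences on a line, the Condorcet winner is the candidate closest to the median voter.
The median voter (position 7) is closest to Eve at 4.
Check: Eve vs Frank — voters closer to Eve: 4 of 5.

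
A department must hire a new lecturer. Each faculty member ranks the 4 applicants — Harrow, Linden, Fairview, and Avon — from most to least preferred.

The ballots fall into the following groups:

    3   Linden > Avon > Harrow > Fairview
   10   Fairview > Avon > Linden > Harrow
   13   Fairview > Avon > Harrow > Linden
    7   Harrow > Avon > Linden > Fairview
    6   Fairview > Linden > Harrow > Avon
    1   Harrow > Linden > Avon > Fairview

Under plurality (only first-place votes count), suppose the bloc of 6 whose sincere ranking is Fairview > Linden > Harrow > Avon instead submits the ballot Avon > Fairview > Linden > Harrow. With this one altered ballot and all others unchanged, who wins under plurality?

Fairview

First-place totals with the altered ballot: Harrow 8, Linden 3, Fairview 23, Avon 6.
The winner is unchanged: still Fairview.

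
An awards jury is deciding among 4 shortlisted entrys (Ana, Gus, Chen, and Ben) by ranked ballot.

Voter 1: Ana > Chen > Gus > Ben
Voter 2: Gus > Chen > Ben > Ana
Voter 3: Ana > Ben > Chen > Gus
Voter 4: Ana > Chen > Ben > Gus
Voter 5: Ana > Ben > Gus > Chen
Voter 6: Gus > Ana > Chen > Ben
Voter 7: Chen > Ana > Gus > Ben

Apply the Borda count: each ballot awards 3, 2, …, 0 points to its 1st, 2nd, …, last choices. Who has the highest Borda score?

Ana

Borda scores:
  Ana: 3 + 0 + 3 + 3 + 3 + 2 + 2 = 16
  Gus: 1 + 3 + 0 + 0 + 1 + 3 + 1 = 9
  Chen: 2 + 2 + 1 + 2 + 0 + 1 + 3 = 11
  Ben: 0 + 1 + 2 + 1 + 2 + 0 + 0 = 6
Ana has the highest total.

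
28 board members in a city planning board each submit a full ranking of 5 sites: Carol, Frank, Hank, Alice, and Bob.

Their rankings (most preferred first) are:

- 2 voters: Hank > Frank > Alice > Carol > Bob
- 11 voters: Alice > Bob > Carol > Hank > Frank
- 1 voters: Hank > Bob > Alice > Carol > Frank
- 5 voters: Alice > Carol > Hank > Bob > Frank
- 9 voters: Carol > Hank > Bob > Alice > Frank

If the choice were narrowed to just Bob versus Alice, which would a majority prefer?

Ballots ranking Bob above Alice: 1+9 = 10.
Ballots ranking Alice above Bob: 2+11+5 = 18.
Alice wins the head-to-head, 18–10.

Alice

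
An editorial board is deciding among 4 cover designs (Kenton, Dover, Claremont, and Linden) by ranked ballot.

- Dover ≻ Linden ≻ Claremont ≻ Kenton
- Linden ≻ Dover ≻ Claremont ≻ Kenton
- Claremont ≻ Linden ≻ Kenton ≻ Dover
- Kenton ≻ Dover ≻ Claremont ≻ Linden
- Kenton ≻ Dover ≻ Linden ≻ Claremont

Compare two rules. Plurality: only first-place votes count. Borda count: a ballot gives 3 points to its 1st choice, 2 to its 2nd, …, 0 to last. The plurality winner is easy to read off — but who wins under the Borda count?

Plurality first-place counts: Kenton 2, Dover 1, Claremont 1, Linden 1 → Kenton.
Borda totals: Kenton 7, Dover 9, Claremont 6, Linden 8 → Dover.

Dover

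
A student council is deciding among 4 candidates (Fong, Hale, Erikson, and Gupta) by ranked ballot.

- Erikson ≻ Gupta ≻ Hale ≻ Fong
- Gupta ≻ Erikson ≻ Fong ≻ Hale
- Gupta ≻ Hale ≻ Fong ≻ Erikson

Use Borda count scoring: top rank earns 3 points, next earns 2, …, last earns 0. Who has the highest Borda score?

Gupta

Borda scores:
  Fong: 0 + 1 + 1 = 2
  Hale: 1 + 0 + 2 = 3
  Erikson: 3 + 2 + 0 = 5
  Gupta: 2 + 3 + 3 = 8
Gupta has the highest total.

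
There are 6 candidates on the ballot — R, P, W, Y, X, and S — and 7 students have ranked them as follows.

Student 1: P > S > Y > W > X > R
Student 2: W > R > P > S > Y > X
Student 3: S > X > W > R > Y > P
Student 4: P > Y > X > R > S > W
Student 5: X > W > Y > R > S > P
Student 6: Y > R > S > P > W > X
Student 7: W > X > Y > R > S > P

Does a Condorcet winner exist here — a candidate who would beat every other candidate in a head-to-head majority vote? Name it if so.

Head-to-head results (7 voters total):
R vs P: R wins 5–2.
R vs W: W wins 5–2.
R vs Y: Y wins 5–2.
R vs X: X wins 5–2.
R vs S: R wins 5–2.
P vs W: W wins 4–3.
P vs Y: Y wins 4–3.
P vs X: P wins 4–3.
P vs S: S wins 4–3.
W vs Y: W wins 4–3.
W vs X: W wins 4–3.
W vs S: S wins 4–3.
Y vs X: Y wins 4–3.
Y vs S: Y wins 4–3.
X vs S: S wins 4–3.
No candidate beats all others: R beats P beats X beats R, a majority cycle.

There is no Condorcet winner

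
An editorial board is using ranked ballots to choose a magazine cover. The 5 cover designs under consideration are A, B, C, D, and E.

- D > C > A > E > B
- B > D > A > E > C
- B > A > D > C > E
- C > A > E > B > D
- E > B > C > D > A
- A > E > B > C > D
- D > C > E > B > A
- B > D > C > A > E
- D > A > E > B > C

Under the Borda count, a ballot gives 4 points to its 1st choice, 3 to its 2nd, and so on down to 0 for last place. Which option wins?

D

Borda scores:
  A: 2 + 2 + 3 + 3 + 0 + 4 + 0 + 1 + 3 = 18
  B: 0 + 4 + 4 + 1 + 3 + 2 + 1 + 4 + 1 = 20
  C: 3 + 0 + 1 + 4 + 2 + 1 + 3 + 2 + 0 = 16
  D: 4 + 3 + 2 + 0 + 1 + 0 + 4 + 3 + 4 = 21
  E: 1 + 1 + 0 + 2 + 4 + 3 + 2 + 0 + 2 = 15
D has the highest total.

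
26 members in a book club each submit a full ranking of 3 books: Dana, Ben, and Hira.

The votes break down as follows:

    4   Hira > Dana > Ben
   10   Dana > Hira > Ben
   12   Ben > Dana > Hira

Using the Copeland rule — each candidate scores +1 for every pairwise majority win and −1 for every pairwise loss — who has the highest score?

Dana

Pairwise results:
  Dana vs Ben: Dana wins 14–12.
  Dana vs Hira: Dana wins 22–4.
  Ben vs Hira: Hira wins 14–12.
Copeland scores (wins − losses):
  Dana: 2 − 0 = 2
  Ben: 0 − 2 = -2
  Hira: 1 − 1 = 0
Dana has the best Copeland score.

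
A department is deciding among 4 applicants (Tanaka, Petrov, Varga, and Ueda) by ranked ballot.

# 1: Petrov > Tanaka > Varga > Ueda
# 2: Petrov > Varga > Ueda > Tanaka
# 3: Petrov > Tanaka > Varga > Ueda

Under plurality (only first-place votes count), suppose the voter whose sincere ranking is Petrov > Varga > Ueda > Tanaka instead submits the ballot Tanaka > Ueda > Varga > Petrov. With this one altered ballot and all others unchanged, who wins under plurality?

Petrov

First-place totals with the altered ballot: Tanaka 1, Petrov 2, Varga 0, Ueda 0.
The winner is unchanged: still Petrov.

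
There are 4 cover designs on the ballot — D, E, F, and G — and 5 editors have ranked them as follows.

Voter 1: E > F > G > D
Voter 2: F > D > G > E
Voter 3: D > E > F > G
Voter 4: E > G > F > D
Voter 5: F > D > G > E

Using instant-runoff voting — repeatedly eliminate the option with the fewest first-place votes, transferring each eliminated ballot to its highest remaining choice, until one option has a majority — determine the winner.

Round 1: E 2, F 2, D 1, G 0. G has the fewest and is eliminated.
Round 2: E 2, F 2, D 1. D has the fewest and is eliminated.
Round 3: E 3, F 2. E has a majority.

E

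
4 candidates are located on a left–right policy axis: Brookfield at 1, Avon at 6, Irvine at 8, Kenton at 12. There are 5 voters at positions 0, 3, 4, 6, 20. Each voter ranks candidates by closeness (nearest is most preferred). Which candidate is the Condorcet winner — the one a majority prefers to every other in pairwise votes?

With single-peaked preferences on a line, the Condorcet winner is the candidate closest to the median voter.
The median voter (position 4) is closest to Avon at 6.
Check: Avon vs Irvine — voters closer to Avon: 4 of 5.

Avon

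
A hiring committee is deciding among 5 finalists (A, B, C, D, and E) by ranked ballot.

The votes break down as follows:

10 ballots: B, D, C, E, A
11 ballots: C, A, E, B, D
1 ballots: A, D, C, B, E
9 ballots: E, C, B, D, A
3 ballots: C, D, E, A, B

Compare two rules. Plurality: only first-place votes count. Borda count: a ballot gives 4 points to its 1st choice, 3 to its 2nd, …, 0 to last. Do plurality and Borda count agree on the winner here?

Yes

Plurality first-place counts: A 1, B 10, C 14, D 0, E 9 → C.
Borda totals: A 40, B 70, C 105, D 51, E 74 → C.
The two rules agree on C.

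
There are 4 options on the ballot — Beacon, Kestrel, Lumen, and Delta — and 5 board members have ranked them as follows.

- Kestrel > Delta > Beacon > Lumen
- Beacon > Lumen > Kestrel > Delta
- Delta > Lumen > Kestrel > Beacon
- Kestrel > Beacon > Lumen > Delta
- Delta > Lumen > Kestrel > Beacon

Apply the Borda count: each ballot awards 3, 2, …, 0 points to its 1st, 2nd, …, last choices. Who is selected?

Borda scores:
  Beacon: 1 + 3 + 0 + 2 + 0 = 6
  Kestrel: 3 + 1 + 1 + 3 + 1 = 9
  Lumen: 0 + 2 + 2 + 1 + 2 = 7
  Delta: 2 + 0 + 3 + 0 + 3 = 8
Kestrel has the highest total.

Kestrel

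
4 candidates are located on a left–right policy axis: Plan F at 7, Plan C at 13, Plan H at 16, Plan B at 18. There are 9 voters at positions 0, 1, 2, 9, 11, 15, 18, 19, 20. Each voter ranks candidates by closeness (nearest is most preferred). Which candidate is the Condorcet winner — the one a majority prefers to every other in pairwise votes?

Plan C

With single-peaked preferences on a line, the Condorcet winner is the candidate closest to the median voter.
The median voter (position 11) is closest to Plan C at 13.
Check: Plan C vs Plan H — voters closer to Plan C: 5 of 9.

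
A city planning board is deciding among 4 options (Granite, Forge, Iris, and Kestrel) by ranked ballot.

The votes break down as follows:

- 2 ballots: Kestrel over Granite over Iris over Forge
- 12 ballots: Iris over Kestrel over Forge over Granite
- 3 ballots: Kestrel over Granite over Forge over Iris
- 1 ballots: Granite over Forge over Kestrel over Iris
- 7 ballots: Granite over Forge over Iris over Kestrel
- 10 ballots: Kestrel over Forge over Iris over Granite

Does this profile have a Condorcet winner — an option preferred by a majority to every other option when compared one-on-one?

Head-to-head results (35 voters total):
Granite vs Forge: Forge wins 22–13.
Granite vs Iris: Iris wins 22–13.
Granite vs Kestrel: Kestrel wins 27–8.
Forge vs Iris: Forge wins 21–14.
Forge vs Kestrel: Kestrel wins 27–8.
Iris vs Kestrel: Iris wins 19–16.
No candidate beats all others: Forge beats Iris beats Kestrel beats Forge, a majority cycle.

No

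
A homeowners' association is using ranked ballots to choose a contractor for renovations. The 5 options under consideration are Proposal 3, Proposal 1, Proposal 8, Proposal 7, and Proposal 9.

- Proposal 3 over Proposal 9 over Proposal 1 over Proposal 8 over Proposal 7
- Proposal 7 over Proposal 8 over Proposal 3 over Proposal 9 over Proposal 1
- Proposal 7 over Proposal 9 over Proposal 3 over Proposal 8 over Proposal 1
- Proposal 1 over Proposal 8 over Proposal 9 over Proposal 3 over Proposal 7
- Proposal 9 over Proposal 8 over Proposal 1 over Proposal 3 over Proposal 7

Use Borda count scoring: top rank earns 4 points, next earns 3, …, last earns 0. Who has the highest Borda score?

Borda scores:
  Proposal 3: 4 + 2 + 2 + 1 + 1 = 10
  Proposal 1: 2 + 0 + 0 + 4 + 2 = 8
  Proposal 8: 1 + 3 + 1 + 3 + 3 = 11
  Proposal 7: 0 + 4 + 4 + 0 + 0 = 8
  Proposal 9: 3 + 1 + 3 + 2 + 4 = 13
Proposal 9 has the highest total.

Proposal 9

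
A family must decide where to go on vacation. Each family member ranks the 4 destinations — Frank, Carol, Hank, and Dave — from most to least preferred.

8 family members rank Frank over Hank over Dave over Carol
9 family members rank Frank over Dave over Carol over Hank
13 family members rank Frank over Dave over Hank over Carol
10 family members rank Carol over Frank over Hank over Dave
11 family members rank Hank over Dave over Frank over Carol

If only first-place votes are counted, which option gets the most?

First-place vote totals:
  Frank: 30
  Carol: 10
  Hank: 11
  Dave: 0
Frank has the most first-place votes.

Frank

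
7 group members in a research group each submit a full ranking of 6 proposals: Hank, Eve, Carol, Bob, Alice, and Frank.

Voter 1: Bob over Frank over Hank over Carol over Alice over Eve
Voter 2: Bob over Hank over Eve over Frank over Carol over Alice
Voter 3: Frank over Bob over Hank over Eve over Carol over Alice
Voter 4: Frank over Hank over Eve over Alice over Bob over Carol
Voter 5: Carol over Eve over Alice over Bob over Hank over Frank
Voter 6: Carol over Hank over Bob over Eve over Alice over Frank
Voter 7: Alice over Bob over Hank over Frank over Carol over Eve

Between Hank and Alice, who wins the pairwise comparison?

Hank

Ballots ranking Hank above Alice: 5.
Ballots ranking Alice above Hank: 2.
Hank wins the head-to-head, 5–2.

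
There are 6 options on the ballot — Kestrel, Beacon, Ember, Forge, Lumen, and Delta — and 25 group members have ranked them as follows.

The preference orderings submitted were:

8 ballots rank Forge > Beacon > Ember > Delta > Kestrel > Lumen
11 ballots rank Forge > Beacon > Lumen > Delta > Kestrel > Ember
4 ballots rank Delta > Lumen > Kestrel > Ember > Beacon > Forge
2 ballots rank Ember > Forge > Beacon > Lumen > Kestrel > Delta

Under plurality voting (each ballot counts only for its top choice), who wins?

First-place vote totals:
  Kestrel: 0
  Beacon: 0
  Ember: 2
  Forge: 19
  Lumen: 0
  Delta: 4
Forge has the most first-place votes.

Forge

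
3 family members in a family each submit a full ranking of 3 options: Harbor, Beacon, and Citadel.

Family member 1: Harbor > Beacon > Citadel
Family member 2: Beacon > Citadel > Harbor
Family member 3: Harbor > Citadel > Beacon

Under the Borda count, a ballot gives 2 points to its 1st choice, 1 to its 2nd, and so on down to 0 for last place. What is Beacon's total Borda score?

Borda scores:
  Harbor: 2 + 0 + 2 = 4
  Beacon: 1 + 2 + 0 = 3
  Citadel: 0 + 1 + 1 = 2

3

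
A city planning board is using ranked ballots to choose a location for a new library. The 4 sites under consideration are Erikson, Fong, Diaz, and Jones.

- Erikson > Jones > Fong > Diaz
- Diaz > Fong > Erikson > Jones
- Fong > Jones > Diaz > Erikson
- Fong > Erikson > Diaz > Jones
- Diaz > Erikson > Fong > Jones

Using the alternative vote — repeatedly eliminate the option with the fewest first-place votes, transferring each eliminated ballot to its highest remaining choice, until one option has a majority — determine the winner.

Round 1: Fong 2, Diaz 2, Erikson 1, Jones 0. Jones has the fewest and is eliminated.
Round 2: Fong 2, Diaz 2, Erikson 1. Erikson has the fewest and is eliminated.
Round 3: Fong 3, Diaz 2. Fong has a majority.

Fong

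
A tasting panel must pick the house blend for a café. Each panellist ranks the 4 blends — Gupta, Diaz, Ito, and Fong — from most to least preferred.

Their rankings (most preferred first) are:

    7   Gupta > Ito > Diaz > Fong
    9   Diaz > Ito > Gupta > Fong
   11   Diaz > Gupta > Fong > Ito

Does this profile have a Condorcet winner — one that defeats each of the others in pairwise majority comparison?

Head-to-head results (27 voters total):
Gupta vs Diaz: Diaz wins 20–7.
Gupta vs Ito: Gupta wins 18–9.
Gupta vs Fong: Gupta wins 27–0.
Diaz vs Ito: Diaz wins 20–7.
Diaz vs Fong: Diaz wins 27–0.
Ito vs Fong: Ito wins 16–11.
Diaz beats each rival — Gupta (20–7), Ito (20–7), Fong (27–0) — so Diaz is the Condorcet winner.

Yes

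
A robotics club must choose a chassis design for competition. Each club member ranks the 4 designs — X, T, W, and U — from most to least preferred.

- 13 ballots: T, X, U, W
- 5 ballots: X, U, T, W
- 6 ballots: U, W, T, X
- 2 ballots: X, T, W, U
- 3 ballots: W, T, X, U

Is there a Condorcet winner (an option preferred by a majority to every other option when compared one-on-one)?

Head-to-head results (29 voters total):
X vs T: T wins 22–7.
X vs W: X wins 20–9.
X vs U: X wins 23–6.
T vs W: T wins 20–9.
T vs U: T wins 18–11.
W vs U: U wins 24–5.
T beats each rival — X (22–7), W (20–9), U (18–11) — so T is the Condorcet winner.

Yes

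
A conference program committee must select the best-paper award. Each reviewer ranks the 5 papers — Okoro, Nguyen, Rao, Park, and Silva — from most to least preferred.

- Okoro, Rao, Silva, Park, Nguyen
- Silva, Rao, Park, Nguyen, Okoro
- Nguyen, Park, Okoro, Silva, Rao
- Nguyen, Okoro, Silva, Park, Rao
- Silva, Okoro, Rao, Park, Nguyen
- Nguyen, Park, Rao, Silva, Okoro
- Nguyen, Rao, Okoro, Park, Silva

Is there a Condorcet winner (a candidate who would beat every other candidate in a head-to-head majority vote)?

Head-to-head results (7 voters total):
Okoro vs Nguyen: Nguyen wins 5–2.
Okoro vs Rao: Okoro wins 4–3.
Okoro vs Park: Okoro wins 4–3.
Okoro vs Silva: Okoro wins 4–3.
Nguyen vs Rao: Nguyen wins 4–3.
Nguyen vs Park: Nguyen wins 4–3.
Nguyen vs Silva: Nguyen wins 4–3.
Rao vs Park: Rao wins 4–3.
Rao vs Silva: Silva wins 4–3.
Park vs Silva: Silva wins 4–3.
Nguyen beats each rival — Okoro (5–2), Rao (4–3), Park (4–3), Silva (4–3) — so Nguyen is the Condorcet winner.

Yes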